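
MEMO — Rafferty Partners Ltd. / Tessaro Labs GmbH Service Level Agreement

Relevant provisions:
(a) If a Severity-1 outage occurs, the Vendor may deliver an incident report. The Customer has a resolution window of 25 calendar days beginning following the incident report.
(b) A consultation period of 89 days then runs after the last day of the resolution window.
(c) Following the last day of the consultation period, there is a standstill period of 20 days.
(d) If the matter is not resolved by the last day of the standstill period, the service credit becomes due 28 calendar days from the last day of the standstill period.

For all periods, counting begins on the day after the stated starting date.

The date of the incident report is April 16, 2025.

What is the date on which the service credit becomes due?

September 25, 2025

The last day of the resolution window: April 16, 2025 + 25 days = May 11, 2025.
The last day of the consultation period: May 11, 2025 + 89 days = August 8, 2025.
The last day of the standstill period: August 8, 2025 + 20 days = August 28, 2025.
The date on which the service credit becomes due: August 28, 2025 + 28 days = September 25, 2025.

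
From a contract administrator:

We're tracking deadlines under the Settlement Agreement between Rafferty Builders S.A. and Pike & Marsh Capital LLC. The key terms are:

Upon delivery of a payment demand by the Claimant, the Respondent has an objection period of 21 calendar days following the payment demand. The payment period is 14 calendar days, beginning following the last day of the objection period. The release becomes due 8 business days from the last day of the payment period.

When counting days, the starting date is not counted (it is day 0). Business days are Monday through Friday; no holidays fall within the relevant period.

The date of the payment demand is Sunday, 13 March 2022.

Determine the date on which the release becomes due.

27 April 2022

The last day of the objection period: 13 March 2022 + 21 days = 3 April 2022.
The last day of the payment period: 3 April 2022 + 14 days = 17 April 2022.
The date on which the release becomes due: counting 8 business days from Sunday, 17 April 2022 (Apr 18, Apr 19, Apr 20, Apr 21, Apr 22, Apr 25, Apr 26, Apr 27, skipping weekends) reaches Wednesday, 27 April 2022.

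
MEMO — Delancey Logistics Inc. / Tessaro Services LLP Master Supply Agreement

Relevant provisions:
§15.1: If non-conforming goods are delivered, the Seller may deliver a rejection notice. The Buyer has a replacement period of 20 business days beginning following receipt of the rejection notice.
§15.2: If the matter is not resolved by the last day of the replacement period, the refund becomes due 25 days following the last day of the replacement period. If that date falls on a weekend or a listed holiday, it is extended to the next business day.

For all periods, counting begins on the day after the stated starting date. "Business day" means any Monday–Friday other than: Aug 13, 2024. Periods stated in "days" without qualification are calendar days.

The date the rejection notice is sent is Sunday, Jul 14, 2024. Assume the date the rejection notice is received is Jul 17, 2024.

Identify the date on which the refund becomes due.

The last day of the replacement period: 20 business days after Wednesday, Jul 17, 2024, skipping weekends and the listed holiday on Aug 13 — Jul 18, Jul 19, Jul 22, Jul 23, …, Aug 12, Aug 14, Aug 15 — lands on Thursday, Aug 15, 2024.
Adding 25 calendar days to Aug 15, 2024 gives Sep 9, 2024, which is the date on which the refund becomes due. Sep 9, 2024 is a Monday and is not a listed holiday, so no roll-forward applies.

Sep 9, 2024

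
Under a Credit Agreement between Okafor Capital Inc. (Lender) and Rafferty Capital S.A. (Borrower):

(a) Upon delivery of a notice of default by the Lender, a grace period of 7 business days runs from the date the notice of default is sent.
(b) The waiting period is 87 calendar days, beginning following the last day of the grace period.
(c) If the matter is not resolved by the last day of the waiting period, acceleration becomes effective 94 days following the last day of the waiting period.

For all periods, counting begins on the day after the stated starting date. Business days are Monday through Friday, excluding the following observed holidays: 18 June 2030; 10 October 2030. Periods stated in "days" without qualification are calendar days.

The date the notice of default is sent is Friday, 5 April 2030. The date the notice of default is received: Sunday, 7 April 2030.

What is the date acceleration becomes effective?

14 October 2030

From Friday, 5 April 2030, 7 business days (Apr 8, Apr 9, Apr 10, Apr 11, Apr 12, Apr 15, Apr 16, skipping weekends) brings us to Tuesday, 16 April 2030, which is the last day of the grace period.
The last day of the waiting period: 87 calendar days after 16 April 2030 is 12 July 2030.
The date acceleration becomes effective: 12 July 2030 + 94 days = 14 October 2030.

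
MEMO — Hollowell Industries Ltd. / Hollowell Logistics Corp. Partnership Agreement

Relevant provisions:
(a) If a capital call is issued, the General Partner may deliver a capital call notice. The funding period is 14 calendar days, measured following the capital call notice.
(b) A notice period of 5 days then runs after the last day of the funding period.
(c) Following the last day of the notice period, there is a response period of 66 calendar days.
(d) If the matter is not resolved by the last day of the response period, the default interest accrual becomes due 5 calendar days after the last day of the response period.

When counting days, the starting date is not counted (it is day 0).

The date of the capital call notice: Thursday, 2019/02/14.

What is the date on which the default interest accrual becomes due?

The last day of the funding period: 14 calendar days after 2019/02/14 is 2019/02/28.
The last day of the notice period: 5 calendar days after 2019/02/28 is 2019/03/05.
The last day of the response period: 66 calendar days after 2019/03/05 is 2019/05/10.
The date on which the default interest accrual becomes due: 2019/05/10 + 5 days = 2019/05/15.

2019/05/15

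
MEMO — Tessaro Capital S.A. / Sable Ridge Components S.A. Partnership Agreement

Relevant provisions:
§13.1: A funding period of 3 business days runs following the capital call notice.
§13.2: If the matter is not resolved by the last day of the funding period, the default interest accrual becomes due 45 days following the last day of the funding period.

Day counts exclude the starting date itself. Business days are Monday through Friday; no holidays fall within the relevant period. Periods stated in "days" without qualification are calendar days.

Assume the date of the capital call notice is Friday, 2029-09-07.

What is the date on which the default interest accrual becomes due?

2029-10-27

The last day of the funding period: 3 business days after Friday, 2029-09-07, skipping weekends — Sep 10, Sep 11, Sep 12 — lands on Wednesday, 2029-09-12.
Adding 45 calendar days to 2029-09-12 gives 2029-10-27, which is the date on which the default interest accrual becomes due.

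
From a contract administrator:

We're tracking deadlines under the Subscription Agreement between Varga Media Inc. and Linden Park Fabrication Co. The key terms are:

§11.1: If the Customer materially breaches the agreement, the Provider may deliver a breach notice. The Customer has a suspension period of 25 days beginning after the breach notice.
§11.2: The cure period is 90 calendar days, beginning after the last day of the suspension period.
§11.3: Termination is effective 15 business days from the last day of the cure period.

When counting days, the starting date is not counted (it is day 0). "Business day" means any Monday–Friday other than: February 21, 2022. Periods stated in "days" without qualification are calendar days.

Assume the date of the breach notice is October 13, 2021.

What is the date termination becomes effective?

The last day of the suspension period: 25 calendar days after October 13, 2021 is November 7, 2021.
The last day of the cure period: November 7, 2021 + 90 days = February 5, 2022.
From Saturday, February 5, 2022, 15 business days (Feb 7, Feb 8, Feb 9, Feb 10, …, Feb 24, Feb 25, Feb 28, skipping weekends and the listed holiday on Feb 21) brings us to Monday, February 28, 2022, which is the date termination becomes effective.

February 28, 2022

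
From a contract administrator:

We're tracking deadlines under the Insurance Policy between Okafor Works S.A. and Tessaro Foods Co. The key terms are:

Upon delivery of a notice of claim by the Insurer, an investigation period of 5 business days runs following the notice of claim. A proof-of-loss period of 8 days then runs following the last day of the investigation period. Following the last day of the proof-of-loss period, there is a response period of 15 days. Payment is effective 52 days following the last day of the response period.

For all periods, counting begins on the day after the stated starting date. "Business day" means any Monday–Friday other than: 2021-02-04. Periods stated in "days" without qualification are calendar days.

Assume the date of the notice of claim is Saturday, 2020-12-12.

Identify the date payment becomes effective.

2021-03-03

The last day of the investigation period: counting 5 business days from Saturday, 2020-12-12 (Dec 14, Dec 15, Dec 16, Dec 17, Dec 18, skipping weekends) reaches Friday, 2020-12-18.
The last day of the proof-of-loss period: 8 calendar days after 2020-12-18 is 2020-12-26.
The last day of the response period: 15 calendar days after 2020-12-26 is 2021-01-10.
The date payment becomes effective: 2021-01-10 + 52 days = 2021-03-03.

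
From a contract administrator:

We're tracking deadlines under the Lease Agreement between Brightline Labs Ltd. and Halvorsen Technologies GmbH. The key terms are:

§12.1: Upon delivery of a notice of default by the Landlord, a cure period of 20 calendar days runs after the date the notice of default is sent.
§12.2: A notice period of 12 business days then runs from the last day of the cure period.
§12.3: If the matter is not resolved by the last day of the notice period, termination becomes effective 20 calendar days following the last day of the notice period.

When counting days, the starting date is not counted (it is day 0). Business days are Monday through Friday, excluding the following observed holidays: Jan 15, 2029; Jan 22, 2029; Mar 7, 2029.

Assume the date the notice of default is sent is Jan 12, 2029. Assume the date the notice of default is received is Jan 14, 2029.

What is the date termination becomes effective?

Mar 11, 2029

The last day of the cure period: Jan 12, 2029 + 20 days = Feb 1, 2029.
The last day of the notice period: counting 12 business days from Thursday, Feb 1, 2029 (Feb 2, Feb 5, Feb 6, Feb 7, …, Feb 15, Feb 16, Feb 19, skipping weekends) reaches Monday, Feb 19, 2029.
The date termination becomes effective: Feb 19, 2029 + 20 days = Mar 11, 2029.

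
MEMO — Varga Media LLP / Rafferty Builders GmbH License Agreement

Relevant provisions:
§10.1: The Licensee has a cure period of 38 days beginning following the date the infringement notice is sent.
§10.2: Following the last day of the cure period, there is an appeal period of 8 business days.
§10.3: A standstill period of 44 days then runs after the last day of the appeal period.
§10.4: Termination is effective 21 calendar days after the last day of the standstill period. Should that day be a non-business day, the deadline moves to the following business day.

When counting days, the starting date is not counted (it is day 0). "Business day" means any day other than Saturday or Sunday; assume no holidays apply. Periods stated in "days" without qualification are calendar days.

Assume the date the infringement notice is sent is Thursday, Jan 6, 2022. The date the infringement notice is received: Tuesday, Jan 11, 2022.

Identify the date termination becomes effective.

The last day of the cure period: Jan 6, 2022 + 38 days = Feb 13, 2022.
The last day of the appeal period: 8 business days after Sunday, Feb 13, 2022, skipping weekends — Feb 14, Feb 15, Feb 16, Feb 17, Feb 18, Feb 21, Feb 22, Feb 23 — lands on Wednesday, Feb 23, 2022.
The last day of the standstill period: 44 calendar days after Feb 23, 2022 is Apr 8, 2022.
The date termination becomes effective: 21 calendar days after Apr 8, 2022 is Apr 29, 2022. Apr 29, 2022 is a Friday, so no roll-forward applies.

Apr 29, 2022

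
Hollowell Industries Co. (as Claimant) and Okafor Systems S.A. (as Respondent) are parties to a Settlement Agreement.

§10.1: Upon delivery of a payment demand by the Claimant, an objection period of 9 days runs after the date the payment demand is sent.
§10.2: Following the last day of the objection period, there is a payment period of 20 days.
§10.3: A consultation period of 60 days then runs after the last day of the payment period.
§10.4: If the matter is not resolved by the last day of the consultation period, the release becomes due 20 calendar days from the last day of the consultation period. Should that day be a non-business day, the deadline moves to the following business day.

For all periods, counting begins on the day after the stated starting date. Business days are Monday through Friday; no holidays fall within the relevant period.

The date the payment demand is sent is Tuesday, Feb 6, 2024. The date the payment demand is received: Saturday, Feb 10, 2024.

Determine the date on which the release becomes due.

The last day of the objection period: Feb 6, 2024 + 9 days = Feb 15, 2024.
The last day of the payment period: 20 calendar days after Feb 15, 2024 is Mar 6, 2024.
The last day of the consultation period: Mar 6, 2024 + 60 days = May 5, 2024.
The date on which the release becomes due: May 5, 2024 + 20 days = May 25, 2024. That falls on a Saturday, so it rolls to the next business day, Monday, May 27, 2024.

May 27, 2024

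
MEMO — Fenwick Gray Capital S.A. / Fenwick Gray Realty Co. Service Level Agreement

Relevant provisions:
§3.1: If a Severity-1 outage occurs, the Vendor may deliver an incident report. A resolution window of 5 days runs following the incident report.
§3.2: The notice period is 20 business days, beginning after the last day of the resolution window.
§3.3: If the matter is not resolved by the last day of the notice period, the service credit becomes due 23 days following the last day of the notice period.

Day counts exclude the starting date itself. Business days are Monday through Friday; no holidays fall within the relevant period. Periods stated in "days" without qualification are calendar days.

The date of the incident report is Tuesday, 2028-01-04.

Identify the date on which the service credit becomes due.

The last day of the resolution window: 2028-01-04 + 5 days = 2028-01-09.
The last day of the notice period: counting 20 business days from Sunday, 2028-01-09 (Jan 10, Jan 11, Jan 12, Jan 13, …, Feb 2, Feb 3, Feb 4, skipping weekends) reaches Friday, 2028-02-04.
The date on which the service credit becomes due: 23 calendar days after 2028-02-04 is 2028-02-27.

2028-02-27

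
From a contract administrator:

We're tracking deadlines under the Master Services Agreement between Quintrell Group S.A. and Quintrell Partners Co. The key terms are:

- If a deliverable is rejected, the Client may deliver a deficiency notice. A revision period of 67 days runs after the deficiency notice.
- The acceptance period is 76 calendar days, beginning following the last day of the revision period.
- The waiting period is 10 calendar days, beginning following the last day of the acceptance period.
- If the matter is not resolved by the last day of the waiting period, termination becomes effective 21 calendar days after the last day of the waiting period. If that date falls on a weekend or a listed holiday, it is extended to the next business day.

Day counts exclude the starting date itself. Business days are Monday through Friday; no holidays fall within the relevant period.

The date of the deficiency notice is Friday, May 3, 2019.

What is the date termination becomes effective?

Oct 24, 2019

The last day of the revision period: 67 calendar days after May 3, 2019 is Jul 9, 2019.
The last day of the acceptance period: Jul 9, 2019 + 76 days = Sep 23, 2019.
The last day of the waiting period: 10 calendar days after Sep 23, 2019 is Oct 3, 2019.
Adding 21 calendar days to Oct 3, 2019 gives Oct 24, 2019, which is the date termination becomes effective. Oct 24, 2019 is a Thursday, so no roll-forward applies.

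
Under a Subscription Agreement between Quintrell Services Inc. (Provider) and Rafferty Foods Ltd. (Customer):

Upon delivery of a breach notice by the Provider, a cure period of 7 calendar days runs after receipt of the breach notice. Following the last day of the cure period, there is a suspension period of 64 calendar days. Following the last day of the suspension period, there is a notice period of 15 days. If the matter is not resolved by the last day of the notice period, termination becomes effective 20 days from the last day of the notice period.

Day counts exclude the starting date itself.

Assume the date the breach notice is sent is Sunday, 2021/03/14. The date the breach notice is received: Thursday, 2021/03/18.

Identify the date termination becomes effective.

2021/07/02

The last day of the cure period: 2021/03/18 + 7 days = 2021/03/25.
The last day of the suspension period: 2021/03/25 + 64 days = 2021/05/28.
The last day of the notice period: 15 calendar days after 2021/05/28 is 2021/06/12.
The date termination becomes effective: 2021/06/12 + 20 days = 2021/07/02.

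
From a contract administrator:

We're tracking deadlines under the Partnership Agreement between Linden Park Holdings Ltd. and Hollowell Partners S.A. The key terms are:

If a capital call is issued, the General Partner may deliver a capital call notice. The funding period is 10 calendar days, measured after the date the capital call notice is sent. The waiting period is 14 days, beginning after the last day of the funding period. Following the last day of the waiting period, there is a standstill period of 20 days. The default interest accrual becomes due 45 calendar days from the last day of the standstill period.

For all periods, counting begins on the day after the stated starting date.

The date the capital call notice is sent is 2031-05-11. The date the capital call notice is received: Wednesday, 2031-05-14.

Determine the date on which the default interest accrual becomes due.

The last day of the funding period: 2031-05-11 + 10 days = 2031-05-21.
Adding 14 calendar days to 2031-05-21 gives 2031-06-04, which is the last day of the waiting period.
The last day of the standstill period: 20 calendar days after 2031-06-04 is 2031-06-24.
Adding 45 calendar days to 2031-06-24 gives 2031-08-08, which is the date on which the default interest accrual becomes due.

2031-08-08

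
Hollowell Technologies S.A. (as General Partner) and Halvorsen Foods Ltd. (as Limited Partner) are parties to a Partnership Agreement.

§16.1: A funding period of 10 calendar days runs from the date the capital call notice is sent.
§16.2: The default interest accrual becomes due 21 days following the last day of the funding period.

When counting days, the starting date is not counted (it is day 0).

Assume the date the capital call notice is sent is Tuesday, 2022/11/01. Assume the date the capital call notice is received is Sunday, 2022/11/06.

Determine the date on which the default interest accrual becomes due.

Adding 10 calendar days to 2022/11/01 gives 2022/11/11, which is the last day of the funding period.
Adding 21 calendar days to 2022/11/11 gives 2022/12/02, which is the date on which the default interest accrual becomes due.

2022/12/02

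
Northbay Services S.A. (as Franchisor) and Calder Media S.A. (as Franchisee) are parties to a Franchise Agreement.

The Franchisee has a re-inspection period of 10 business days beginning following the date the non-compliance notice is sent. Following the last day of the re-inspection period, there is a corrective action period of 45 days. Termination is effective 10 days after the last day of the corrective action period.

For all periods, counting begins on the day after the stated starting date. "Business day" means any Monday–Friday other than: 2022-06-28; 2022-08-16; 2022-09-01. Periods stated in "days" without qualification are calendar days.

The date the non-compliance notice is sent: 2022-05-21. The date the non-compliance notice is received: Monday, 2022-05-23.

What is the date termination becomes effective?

The last day of the re-inspection period: counting 10 business days from Saturday, 2022-05-21 (May 23, May 24, May 25, May 26, May 27, May 30, May 31, Jun 1, Jun 2, Jun 3, skipping weekends) reaches Friday, 2022-06-03.
The last day of the corrective action period: 45 calendar days after 2022-06-03 is 2022-07-18.
The date termination becomes effective: 2022-07-18 + 10 days = 2022-07-28.

2022-07-28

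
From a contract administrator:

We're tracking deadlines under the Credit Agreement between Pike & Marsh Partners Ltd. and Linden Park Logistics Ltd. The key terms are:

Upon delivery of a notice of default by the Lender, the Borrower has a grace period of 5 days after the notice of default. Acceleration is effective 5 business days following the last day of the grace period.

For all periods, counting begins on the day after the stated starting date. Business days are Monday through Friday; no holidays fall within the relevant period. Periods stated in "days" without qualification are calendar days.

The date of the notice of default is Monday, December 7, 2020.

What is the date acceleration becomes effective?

December 18, 2020

The last day of the grace period: 5 calendar days after December 7, 2020 is December 12, 2020.
The date acceleration becomes effective: 5 business days after Saturday, December 12, 2020, skipping weekends — Dec 14, Dec 15, Dec 16, Dec 17, Dec 18 — lands on Friday, December 18, 2020.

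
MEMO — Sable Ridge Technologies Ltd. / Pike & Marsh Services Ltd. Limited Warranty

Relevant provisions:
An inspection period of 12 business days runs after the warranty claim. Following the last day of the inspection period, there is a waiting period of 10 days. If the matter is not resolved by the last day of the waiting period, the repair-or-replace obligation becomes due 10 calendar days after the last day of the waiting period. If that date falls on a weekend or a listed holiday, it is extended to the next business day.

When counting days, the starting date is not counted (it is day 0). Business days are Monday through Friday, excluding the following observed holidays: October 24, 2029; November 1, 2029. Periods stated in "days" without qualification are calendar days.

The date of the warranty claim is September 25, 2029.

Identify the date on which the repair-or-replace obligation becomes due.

October 31, 2029

The last day of the inspection period: 12 business days after Tuesday, September 25, 2029, skipping weekends — Sep 26, Sep 27, Sep 28, Oct 1, …, Oct 9, Oct 10, Oct 11 — lands on Thursday, October 11, 2029.
The last day of the waiting period: October 11, 2029 + 10 days = October 21, 2029.
Adding 10 calendar days to October 21, 2029 gives October 31, 2029, which is the date on which the repair-or-replace obligation becomes due. October 31, 2029 is a Wednesday and is not a listed holiday, so no roll-forward applies.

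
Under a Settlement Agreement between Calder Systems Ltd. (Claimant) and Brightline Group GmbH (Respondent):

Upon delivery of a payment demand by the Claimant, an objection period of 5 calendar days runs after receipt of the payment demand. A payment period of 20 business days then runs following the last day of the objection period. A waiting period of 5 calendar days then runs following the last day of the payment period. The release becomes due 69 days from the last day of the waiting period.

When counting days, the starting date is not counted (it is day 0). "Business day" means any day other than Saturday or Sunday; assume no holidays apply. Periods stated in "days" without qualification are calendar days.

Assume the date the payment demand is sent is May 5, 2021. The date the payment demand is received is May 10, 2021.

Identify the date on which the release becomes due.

August 24, 2021

Adding 5 calendar days to May 10, 2021 gives May 15, 2021, which is the last day of the objection period.
From Saturday, May 15, 2021, 20 business days (May 17, May 18, May 19, May 20, …, Jun 9, Jun 10, Jun 11, skipping weekends) brings us to Friday, June 11, 2021, which is the last day of the payment period.
Adding 5 calendar days to June 11, 2021 gives June 16, 2021, which is the last day of the waiting period.
Adding 69 calendar days to June 16, 2021 gives August 24, 2021, which is the date on which the release becomes due.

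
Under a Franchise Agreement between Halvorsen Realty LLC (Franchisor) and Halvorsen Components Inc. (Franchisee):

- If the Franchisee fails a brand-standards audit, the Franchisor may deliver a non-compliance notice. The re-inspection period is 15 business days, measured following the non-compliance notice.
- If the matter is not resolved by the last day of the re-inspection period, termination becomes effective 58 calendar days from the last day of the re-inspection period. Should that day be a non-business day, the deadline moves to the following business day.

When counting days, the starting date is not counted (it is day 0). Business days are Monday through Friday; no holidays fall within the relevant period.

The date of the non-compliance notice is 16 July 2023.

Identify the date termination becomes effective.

2 October 2023

The last day of the re-inspection period: 15 business days after Sunday, 16 July 2023, skipping weekends — Jul 17, Jul 18, Jul 19, Jul 20, …, Aug 2, Aug 3, Aug 4 — lands on Friday, 4 August 2023.
Adding 58 calendar days to 4 August 2023 gives 1 October 2023, which is the date termination becomes effective. That falls on a Sunday, so it rolls to the next business day, Monday, 2 October 2023.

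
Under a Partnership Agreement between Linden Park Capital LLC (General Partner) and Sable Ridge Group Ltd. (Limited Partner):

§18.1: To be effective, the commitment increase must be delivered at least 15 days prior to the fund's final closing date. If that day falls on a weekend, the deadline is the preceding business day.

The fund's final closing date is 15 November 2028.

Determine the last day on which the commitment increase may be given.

31 October 2028

Counting back 15 calendar days from 15 November 2028 gives 31 October 2028. That is a Tuesday, so no adjustment is needed.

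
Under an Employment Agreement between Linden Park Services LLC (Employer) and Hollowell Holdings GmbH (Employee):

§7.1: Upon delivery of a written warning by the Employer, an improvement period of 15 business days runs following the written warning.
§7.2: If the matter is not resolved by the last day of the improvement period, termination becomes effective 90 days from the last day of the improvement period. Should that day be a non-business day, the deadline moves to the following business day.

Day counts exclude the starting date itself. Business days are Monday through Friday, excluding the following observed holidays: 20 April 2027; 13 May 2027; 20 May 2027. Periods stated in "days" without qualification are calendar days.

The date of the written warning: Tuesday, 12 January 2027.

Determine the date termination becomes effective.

The last day of the improvement period: counting 15 business days from Tuesday, 12 January 2027 (Jan 13, Jan 14, Jan 15, Jan 18, …, Jan 29, Feb 1, Feb 2, skipping weekends) reaches Tuesday, 2 February 2027.
Adding 90 calendar days to 2 February 2027 gives 3 May 2027, which is the date termination becomes effective. 3 May 2027 is a Monday and is not a listed holiday, so no roll-forward applies.

3 May 2027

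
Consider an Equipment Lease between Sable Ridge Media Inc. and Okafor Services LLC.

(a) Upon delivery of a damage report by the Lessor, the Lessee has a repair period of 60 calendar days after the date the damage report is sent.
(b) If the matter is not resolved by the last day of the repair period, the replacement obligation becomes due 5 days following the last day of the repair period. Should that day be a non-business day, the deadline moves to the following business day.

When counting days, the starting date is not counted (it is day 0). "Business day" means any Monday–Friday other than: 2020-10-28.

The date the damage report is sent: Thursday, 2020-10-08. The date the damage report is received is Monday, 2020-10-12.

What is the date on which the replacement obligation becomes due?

2020-12-14

The last day of the repair period: 60 calendar days after 2020-10-08 is 2020-12-07.
The date on which the replacement obligation becomes due: 5 calendar days after 2020-12-07 is 2020-12-12. That falls on a Saturday, so it rolls to the next business day, Monday, 2020-12-14.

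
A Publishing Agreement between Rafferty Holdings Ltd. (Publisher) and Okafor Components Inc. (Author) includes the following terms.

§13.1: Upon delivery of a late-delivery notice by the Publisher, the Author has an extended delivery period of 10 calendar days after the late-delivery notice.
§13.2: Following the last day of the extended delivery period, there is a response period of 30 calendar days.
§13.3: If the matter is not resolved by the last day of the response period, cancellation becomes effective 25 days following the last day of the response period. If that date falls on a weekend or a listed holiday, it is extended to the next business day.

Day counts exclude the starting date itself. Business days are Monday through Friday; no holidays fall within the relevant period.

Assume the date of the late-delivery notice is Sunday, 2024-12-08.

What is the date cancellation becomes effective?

2025-02-11

The last day of the extended delivery period: 2024-12-08 + 10 days = 2024-12-18.
Adding 30 calendar days to 2024-12-18 gives 2025-01-17, which is the last day of the response period.
The date cancellation becomes effective: 25 calendar days after 2025-01-17 is 2025-02-11. 2025-02-11 is a Tuesday, so no roll-forward applies.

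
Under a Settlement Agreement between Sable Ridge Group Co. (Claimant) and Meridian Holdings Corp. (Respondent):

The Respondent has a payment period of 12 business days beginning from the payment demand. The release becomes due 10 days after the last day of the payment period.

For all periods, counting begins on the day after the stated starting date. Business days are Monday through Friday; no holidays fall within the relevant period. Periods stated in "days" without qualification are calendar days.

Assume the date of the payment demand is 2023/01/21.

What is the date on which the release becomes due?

2023/02/17

The last day of the payment period: counting 12 business days from Saturday, 2023/01/21 (Jan 23, Jan 24, Jan 25, Jan 26, …, Feb 3, Feb 6, Feb 7, skipping weekends) reaches Tuesday, 2023/02/07.
The date on which the release becomes due: 2023/02/07 + 10 days = 2023/02/17.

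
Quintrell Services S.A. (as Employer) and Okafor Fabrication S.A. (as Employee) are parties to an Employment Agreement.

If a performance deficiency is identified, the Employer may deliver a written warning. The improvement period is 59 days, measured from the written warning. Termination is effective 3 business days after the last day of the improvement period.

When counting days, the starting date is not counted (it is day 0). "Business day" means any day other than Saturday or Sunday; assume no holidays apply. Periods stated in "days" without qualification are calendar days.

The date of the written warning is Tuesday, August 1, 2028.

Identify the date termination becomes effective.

The last day of the improvement period: 59 calendar days after August 1, 2028 is September 29, 2028.
The date termination becomes effective: 3 business days after Friday, September 29, 2028, skipping weekends — Oct 2, Oct 3, Oct 4 — lands on Wednesday, October 4, 2028.

October 4, 2028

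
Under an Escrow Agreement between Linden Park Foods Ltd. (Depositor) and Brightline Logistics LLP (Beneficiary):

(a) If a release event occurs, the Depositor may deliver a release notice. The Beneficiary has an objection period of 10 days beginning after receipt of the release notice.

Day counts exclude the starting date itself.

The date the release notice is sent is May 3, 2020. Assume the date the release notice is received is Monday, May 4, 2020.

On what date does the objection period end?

The last day of the objection period: 10 calendar days after May 4, 2020 is May 14, 2020.

May 14, 2020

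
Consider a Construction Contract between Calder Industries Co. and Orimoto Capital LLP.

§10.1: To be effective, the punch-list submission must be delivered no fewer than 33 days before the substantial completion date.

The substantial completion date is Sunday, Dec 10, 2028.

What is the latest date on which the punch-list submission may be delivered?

Dec 10, 2028 minus 33 days is Nov 7, 2028.

Nov 7, 2028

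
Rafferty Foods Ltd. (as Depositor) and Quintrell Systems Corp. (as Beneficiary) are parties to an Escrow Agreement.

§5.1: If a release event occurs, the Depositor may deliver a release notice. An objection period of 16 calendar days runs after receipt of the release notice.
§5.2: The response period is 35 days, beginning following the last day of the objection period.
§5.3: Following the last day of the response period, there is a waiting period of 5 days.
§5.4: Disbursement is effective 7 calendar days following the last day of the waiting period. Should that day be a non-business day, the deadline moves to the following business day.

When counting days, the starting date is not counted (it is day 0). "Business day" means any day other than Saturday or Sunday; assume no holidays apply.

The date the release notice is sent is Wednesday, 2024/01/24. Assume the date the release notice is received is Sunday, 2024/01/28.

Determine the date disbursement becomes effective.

The last day of the objection period: 2024/01/28 + 16 days = 2024/02/13.
Adding 35 calendar days to 2024/02/13 gives 2024/03/19, which is the last day of the response period.
The last day of the waiting period: 2024/03/19 + 5 days = 2024/03/24.
Adding 7 calendar days to 2024/03/24 gives 2024/03/31, which is the date disbursement becomes effective. That falls on a Sunday, so it rolls to the next business day, Monday, 2024/04/01.

2024/04/01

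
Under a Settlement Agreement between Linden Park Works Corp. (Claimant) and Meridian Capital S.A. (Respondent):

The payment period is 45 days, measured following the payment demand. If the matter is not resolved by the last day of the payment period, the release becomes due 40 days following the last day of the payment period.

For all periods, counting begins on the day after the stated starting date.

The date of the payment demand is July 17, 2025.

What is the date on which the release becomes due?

Adding 45 calendar days to July 17, 2025 gives August 31, 2025, which is the last day of the payment period.
The date on which the release becomes due: August 31, 2025 + 40 days = October 10, 2025.

October 10, 2025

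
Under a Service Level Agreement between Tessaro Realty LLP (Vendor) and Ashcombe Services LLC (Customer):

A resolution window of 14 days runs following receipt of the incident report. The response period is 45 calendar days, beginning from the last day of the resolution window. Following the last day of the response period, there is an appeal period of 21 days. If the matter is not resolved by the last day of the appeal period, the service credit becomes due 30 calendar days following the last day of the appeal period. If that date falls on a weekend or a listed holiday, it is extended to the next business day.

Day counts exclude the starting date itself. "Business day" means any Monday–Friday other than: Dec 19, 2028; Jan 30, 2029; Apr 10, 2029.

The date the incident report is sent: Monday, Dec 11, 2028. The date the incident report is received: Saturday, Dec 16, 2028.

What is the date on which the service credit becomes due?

Apr 5, 2029

Adding 14 calendar days to Dec 16, 2028 gives Dec 30, 2028, which is the last day of the resolution window.
The last day of the response period: 45 calendar days after Dec 30, 2028 is Feb 13, 2029.
The last day of the appeal period: 21 calendar days after Feb 13, 2029 is Mar 6, 2029.
The date on which the service credit becomes due: Mar 6, 2029 + 30 days = Apr 5, 2029. Apr 5, 2029 is a Thursday and is not a listed holiday, so no roll-forward applies.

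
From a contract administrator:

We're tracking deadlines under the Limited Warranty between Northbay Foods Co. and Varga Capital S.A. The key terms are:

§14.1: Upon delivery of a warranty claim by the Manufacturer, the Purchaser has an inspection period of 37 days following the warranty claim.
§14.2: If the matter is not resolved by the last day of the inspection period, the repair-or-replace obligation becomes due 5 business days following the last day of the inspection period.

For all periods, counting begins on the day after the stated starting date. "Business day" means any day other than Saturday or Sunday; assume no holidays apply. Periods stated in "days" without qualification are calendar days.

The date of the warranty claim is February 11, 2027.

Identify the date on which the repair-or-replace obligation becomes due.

The last day of the inspection period: 37 calendar days after February 11, 2027 is March 20, 2027.
The date on which the repair-or-replace obligation becomes due: 5 business days after Saturday, March 20, 2027, skipping weekends — Mar 22, Mar 23, Mar 24, Mar 25, Mar 26 — lands on Friday, March 26, 2027.

March 26, 2027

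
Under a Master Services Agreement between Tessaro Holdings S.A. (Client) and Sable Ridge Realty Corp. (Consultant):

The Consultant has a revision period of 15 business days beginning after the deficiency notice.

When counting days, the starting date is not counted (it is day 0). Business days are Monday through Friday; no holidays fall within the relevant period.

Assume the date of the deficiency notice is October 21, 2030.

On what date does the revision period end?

November 11, 2030

The last day of the revision period: counting 15 business days from Monday, October 21, 2030 (Oct 22, Oct 23, Oct 24, Oct 25, …, Nov 7, Nov 8, Nov 11, skipping weekends) reaches Monday, November 11, 2030.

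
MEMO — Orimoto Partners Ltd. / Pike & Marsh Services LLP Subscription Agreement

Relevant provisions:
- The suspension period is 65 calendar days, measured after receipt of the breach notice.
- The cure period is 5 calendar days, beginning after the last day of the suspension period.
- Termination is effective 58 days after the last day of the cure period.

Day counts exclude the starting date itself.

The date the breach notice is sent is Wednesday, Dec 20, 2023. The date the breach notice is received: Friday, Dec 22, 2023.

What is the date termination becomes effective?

The last day of the suspension period: 65 calendar days after Dec 22, 2023 is Feb 25, 2024.
The last day of the cure period: 5 calendar days after Feb 25, 2024 is Mar 1, 2024.
The date termination becomes effective: 58 calendar days after Mar 1, 2024 is Apr 28, 2024.

Apr 28, 2024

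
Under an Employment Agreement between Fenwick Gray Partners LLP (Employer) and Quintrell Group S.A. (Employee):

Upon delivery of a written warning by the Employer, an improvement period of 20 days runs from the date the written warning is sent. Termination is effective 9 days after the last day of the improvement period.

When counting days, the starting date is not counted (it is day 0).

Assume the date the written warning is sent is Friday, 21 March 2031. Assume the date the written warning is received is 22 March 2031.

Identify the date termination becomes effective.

19 April 2031

The last day of the improvement period: 21 March 2031 + 20 days = 10 April 2031.
The date termination becomes effective: 10 April 2031 + 9 days = 19 April 2031.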